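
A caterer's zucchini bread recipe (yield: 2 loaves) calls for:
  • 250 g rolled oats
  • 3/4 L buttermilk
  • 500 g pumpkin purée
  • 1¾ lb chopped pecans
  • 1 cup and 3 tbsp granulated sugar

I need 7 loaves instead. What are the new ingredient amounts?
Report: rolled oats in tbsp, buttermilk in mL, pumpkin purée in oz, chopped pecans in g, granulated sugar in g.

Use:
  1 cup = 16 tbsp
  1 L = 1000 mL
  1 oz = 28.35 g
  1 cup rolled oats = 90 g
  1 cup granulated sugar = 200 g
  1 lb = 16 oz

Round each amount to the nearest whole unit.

rolled oats: 156 tbsp; buttermilk: 2625 mL; pumpkin purée: 62 oz; chopped pecans: 2778 g; granulated sugar: 831 g

Scaling factor: 7/2 = 3.5.
rolled oats: 250 g × 7/2 ÷ 90 g/cup × 16 tbsp/cup ≈ 156 tbsp
buttermilk: 0.75 L × 7/2 × 1000 mL/L = 2625 mL
pumpkin purée: 500 g × 7/2 ÷ 28.35 g/oz ≈ 62 oz
chopped pecans: 1.75 lb × 7/2 × 16 oz/lb × 28.35 g/oz ≈ 2778 g
granulated sugar: (1 cup + 3 tbsp = 1.1875 cup) × 7/2 × 200 g/cup ≈ 831 g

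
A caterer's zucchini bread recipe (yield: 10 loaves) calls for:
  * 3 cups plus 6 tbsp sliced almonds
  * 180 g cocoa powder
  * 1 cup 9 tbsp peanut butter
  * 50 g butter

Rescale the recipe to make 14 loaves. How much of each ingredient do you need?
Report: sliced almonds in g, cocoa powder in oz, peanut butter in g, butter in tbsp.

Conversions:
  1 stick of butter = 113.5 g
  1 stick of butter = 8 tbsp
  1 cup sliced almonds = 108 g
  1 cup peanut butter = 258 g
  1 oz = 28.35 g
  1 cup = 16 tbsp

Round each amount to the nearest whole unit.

Scaling factor: 14/10 = 7/5 = 1.4.
sliced almonds: (3 cup + 6 tbsp = 3.375 cup) × 7/5 × 108 g/cup ≈ 510 g
cocoa powder: 180 g × 7/5 ÷ 28.35 g/oz ≈ 9 oz
peanut butter: (1 cup + 9 tbsp = 1.5625 cup) × 7/5 × 258 g/cup ≈ 564 g
butter: 50 g × 7/5 ÷ 113.5 g/stick × 8 tbsp/stick ≈ 5 tbsp

sliced almonds: 510 g; cocoa powder: 9 oz; peanut butter: 564 g; butter: 5 tbsp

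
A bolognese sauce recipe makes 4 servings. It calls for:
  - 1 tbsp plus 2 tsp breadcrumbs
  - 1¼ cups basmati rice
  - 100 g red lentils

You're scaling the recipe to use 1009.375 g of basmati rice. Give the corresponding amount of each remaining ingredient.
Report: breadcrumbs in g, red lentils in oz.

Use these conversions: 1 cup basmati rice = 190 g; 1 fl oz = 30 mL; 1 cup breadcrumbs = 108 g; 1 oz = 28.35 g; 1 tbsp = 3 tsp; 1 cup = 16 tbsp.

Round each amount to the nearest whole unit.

breadcrumbs: 48 g; red lentils: 15 oz

The original recipe has 237.5 g of basmati rice, so the scaling factor is 1009.375 ÷ 237.5 = 17/4 = 4.25.
breadcrumbs: (1 tbsp + 2 tsp = 5/3 tbsp) × 17/4 ÷ 16 tbsp/cup × 108 g/cup ≈ 48 g
red lentils: 100 g × 17/4 ÷ 28.35 g/oz ≈ 15 oz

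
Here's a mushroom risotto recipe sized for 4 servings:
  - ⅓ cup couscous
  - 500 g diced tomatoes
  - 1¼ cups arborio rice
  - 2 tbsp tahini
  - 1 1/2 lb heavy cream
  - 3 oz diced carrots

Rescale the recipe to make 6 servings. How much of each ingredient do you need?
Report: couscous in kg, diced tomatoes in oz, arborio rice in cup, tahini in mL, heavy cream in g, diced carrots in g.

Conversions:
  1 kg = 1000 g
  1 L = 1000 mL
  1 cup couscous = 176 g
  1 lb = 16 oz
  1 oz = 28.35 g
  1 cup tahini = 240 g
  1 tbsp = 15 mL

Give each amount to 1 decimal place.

Scaling factor: 6/4 = 3/2 = 1.5.
couscous: 1/3 cup × 3/2 × 176 g/cup ÷ 1000 g/kg ≈ 0.1 kg
diced tomatoes: 500 g × 3/2 ÷ 28.35 g/oz ≈ 26.5 oz
arborio rice: 1.25 cup × 3/2 ≈ 1.9 cup
tahini: 2 tbsp × 3/2 × 15 mL/tbsp = 45.0 mL
heavy cream: 1.5 lb × 3/2 × 16 oz/lb × 28.35 g/oz = 1020.6 g
diced carrots: 3 oz × 3/2 × 28.35 g/oz ≈ 127.6 g

couscous: 0.1 kg; diced tomatoes: 26.5 oz; arborio rice: 1.9 cup; tahini: 45.0 mL; heavy cream: 1020.6 g; diced carrots: 127.6 g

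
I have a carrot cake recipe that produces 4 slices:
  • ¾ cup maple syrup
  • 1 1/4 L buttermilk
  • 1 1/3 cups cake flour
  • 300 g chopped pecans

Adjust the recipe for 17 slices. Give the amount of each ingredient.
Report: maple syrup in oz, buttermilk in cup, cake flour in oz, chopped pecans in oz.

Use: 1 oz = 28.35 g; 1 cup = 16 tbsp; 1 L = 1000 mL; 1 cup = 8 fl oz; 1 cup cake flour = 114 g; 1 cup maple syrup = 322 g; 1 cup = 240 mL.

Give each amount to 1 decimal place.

maple syrup: 36.2 oz; buttermilk: 22.1 cup; cake flour: 22.8 oz; chopped pecans: 45.0 oz

Scaling factor: 17/4 = 4.25.
maple syrup: 0.75 cup × 17/4 × 322 g/cup ÷ 28.35 g/oz ≈ 36.2 oz
buttermilk: 1.25 L × 17/4 × 1000 mL/L ÷ 240 mL/cup ≈ 22.1 cup
cake flour: 4/3 cup × 17/4 × 114 g/cup ÷ 28.35 g/oz ≈ 22.8 oz
chopped pecans: 300 g × 17/4 ÷ 28.35 g/oz ≈ 45.0 oz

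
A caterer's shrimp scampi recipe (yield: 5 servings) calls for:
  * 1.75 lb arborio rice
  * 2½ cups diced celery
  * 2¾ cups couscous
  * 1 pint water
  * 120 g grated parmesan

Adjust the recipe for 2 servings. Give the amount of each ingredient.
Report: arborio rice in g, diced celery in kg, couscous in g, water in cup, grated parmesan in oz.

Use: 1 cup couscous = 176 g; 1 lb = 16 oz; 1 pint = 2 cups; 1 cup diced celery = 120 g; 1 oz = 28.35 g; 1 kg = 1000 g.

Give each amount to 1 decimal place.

arborio rice: 317.5 g; diced celery: 0.1 kg; couscous: 193.6 g; water: 0.8 cup; grated parmesan: 1.7 oz

Scaling factor: 2/5 = 0.4.
arborio rice: 1.75 lb × 2/5 × 16 oz/lb × 28.35 g/oz ≈ 317.5 g
diced celery: 2.5 cup × 2/5 × 120 g/cup ÷ 1000 g/kg ≈ 0.1 kg
couscous: 2.75 cup × 2/5 × 176 g/cup = 193.6 g
water: 1 pint × 2/5 × 2 cup/pint = 0.8 cup
grated parmesan: 120 g × 2/5 ÷ 28.35 g/oz ≈ 1.7 oz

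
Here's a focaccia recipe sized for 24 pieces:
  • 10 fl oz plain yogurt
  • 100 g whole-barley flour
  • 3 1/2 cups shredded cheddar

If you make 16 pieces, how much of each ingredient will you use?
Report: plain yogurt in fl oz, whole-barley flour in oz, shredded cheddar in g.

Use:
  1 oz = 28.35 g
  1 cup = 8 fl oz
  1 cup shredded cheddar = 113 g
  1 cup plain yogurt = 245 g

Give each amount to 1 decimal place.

Scaling factor: 16/24 = 2/3.
plain yogurt: 10 fl oz × 2/3 ≈ 6.7 fl oz
whole-barley flour: 100 g × 2/3 ÷ 28.35 g/oz ≈ 2.4 oz
shredded cheddar: 3.5 cup × 2/3 × 113 g/cup ≈ 263.7 g

plain yogurt: 6.7 fl oz; whole-barley flour: 2.4 oz; shredded cheddar: 263.7 g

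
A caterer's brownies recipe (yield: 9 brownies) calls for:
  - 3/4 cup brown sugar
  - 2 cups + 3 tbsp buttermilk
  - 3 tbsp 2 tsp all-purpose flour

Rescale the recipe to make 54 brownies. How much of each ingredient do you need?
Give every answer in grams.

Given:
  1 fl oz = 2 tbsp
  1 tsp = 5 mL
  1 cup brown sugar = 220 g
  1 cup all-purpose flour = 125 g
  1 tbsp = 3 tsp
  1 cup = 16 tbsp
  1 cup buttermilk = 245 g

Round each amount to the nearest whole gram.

Scaling factor: 54/9 = 6.
brown sugar: 0.75 cup × 6 × 220 g/cup = 990 g
buttermilk: (2 cup + 3 tbsp = 2.1875 cup) × 6 × 245 g/cup ≈ 3216 g
all-purpose flour: (3 tbsp + 2 tsp = 11/3 tbsp) × 6 ÷ 16 tbsp/cup × 125 g/cup ≈ 172 g

brown sugar: 990 g; buttermilk: 3216 g; all-purpose flour: 172 g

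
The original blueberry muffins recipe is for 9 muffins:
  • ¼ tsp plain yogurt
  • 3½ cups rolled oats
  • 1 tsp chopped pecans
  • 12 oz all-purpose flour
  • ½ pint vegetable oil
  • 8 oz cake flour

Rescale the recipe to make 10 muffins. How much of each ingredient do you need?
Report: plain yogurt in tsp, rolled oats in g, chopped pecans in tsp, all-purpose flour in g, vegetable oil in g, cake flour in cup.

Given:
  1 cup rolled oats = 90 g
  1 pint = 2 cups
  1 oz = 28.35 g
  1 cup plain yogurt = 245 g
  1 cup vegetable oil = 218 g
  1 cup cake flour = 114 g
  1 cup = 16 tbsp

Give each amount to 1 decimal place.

Scaling factor: 10/9.
plain yogurt: 0.25 tsp × 10/9 ≈ 0.3 tsp
rolled oats: 3.5 cup × 10/9 × 90 g/cup = 350.0 g
chopped pecans: 1 tsp × 10/9 ≈ 1.1 tsp
all-purpose flour: 12 oz × 10/9 × 28.35 g/oz = 378.0 g
vegetable oil: 0.5 pint × 10/9 × 2 cup/pint × 218 g/cup ≈ 242.2 g
cake flour: 8 oz × 10/9 × 28.35 g/oz ÷ 114 g/cup ≈ 2.2 cup

plain yogurt: 0.3 tsp; rolled oats: 350.0 g; chopped pecans: 1.1 tsp; all-purpose flour: 378.0 g; vegetable oil: 242.2 g; cake flour: 2.2 cup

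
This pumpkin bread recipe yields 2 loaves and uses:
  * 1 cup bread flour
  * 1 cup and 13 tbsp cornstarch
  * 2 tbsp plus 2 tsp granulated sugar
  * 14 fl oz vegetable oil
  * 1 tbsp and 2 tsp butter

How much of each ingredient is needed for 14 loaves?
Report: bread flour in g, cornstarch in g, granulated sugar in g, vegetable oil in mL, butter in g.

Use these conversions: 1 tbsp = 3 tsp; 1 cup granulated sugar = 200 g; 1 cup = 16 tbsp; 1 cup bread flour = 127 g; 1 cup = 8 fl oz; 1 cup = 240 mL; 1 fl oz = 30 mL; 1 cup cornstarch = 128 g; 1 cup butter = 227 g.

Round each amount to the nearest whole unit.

Scaling factor: 14/2 = 7.
bread flour: 1 cup × 7 × 127 g/cup = 889 g
cornstarch: (1 cup + 13 tbsp = 1.8125 cup) × 7 × 128 g/cup = 1624 g
granulated sugar: (2 tbsp + 2 tsp = 8/3 tbsp) × 7 ÷ 16 tbsp/cup × 200 g/cup ≈ 233 g
vegetable oil: 14 fl oz × 7 × 30 mL/fl oz = 2940 mL
butter: (1 tbsp + 2 tsp = 5/3 tbsp) × 7 ÷ 16 tbsp/cup × 227 g/cup ≈ 166 g

bread flour: 889 g; cornstarch: 1624 g; granulated sugar: 233 g; vegetable oil: 2940 mL; butter: 166 g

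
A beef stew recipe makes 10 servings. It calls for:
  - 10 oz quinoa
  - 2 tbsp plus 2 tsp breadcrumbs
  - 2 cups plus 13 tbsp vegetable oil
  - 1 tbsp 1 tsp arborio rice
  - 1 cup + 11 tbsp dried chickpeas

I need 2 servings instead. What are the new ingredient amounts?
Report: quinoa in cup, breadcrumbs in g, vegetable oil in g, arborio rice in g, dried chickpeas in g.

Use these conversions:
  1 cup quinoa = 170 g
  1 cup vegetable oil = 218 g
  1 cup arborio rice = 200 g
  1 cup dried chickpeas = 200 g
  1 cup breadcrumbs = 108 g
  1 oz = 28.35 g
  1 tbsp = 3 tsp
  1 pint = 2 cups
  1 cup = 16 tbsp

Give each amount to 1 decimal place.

Scaling factor: 2/10 = 1/5 = 0.2.
quinoa: 10 oz × 1/5 × 28.35 g/oz ÷ 170 g/cup ≈ 0.3 cup
breadcrumbs: (2 tbsp + 2 tsp = 8/3 tbsp) × 1/5 ÷ 16 tbsp/cup × 108 g/cup = 3.6 g
vegetable oil: (2 cup + 13 tbsp = 2.8125 cup) × 1/5 × 218 g/cup ≈ 122.6 g
arborio rice: (1 tbsp + 1 tsp = 4/3 tbsp) × 1/5 ÷ 16 tbsp/cup × 200 g/cup ≈ 3.3 g
dried chickpeas: (1 cup + 11 tbsp = 1.6875 cup) × 1/5 × 200 g/cup = 67.5 g

quinoa: 0.3 cup; breadcrumbs: 3.6 g; vegetable oil: 122.6 g; arborio rice: 3.3 g; dried chickpeas: 67.5 g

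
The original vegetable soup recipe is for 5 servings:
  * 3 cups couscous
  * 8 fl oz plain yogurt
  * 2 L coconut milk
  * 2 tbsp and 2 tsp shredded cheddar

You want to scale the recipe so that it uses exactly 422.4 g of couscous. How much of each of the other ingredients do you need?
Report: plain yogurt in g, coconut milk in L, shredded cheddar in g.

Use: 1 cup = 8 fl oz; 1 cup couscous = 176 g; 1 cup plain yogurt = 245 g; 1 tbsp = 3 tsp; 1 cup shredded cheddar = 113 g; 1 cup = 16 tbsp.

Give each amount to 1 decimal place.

The original recipe has 528 g of couscous, so the scaling factor is 422.4 ÷ 528 = 4/5 = 0.8.
plain yogurt: 8 fl oz × 4/5 ÷ 8 fl oz/cup × 245 g/cup = 196.0 g
coconut milk: 2 L × 4/5 = 1.6 L
shredded cheddar: (2 tbsp + 2 tsp = 8/3 tbsp) × 4/5 ÷ 16 tbsp/cup × 113 g/cup ≈ 15.1 g

plain yogurt: 196.0 g; coconut milk: 1.6 L; shredded cheddar: 15.1 g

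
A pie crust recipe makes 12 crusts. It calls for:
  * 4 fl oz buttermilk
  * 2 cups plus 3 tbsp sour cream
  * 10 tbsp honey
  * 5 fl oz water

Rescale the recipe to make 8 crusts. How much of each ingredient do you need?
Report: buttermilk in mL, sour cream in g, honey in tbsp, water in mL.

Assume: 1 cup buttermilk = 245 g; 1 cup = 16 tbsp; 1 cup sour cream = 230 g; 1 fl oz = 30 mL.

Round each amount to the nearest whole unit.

buttermilk: 80 mL; sour cream: 335 g; honey: 7 tbsp; water: 100 mL

Scaling factor: 8/12 = 2/3.
buttermilk: 4 fl oz × 2/3 × 30 mL/fl oz = 80 mL
sour cream: (2 cup + 3 tbsp = 2.1875 cup) × 2/3 × 230 g/cup ≈ 335 g
honey: 10 tbsp × 2/3 ≈ 7 tbsp
water: 5 fl oz × 2/3 × 30 mL/fl oz = 100 mL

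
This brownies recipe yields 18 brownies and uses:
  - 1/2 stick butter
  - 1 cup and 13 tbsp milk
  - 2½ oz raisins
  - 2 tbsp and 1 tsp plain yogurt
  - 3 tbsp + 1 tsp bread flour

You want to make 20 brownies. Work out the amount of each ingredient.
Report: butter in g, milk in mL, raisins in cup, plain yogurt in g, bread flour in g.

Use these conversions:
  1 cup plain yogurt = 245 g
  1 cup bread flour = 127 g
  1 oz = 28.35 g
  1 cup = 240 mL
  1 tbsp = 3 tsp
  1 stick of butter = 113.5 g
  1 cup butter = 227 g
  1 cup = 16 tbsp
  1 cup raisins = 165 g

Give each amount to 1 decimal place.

Scaling factor: 20/18 = 10/9.
butter: 0.5 stick × 10/9 × 113.5 g/stick ≈ 63.1 g
milk: (1 cup + 13 tbsp = 1.8125 cup) × 10/9 × 240 mL/cup ≈ 483.3 mL
raisins: 2.5 oz × 10/9 × 28.35 g/oz ÷ 165 g/cup ≈ 0.5 cup
plain yogurt: (2 tbsp + 1 tsp = 7/3 tbsp) × 10/9 ÷ 16 tbsp/cup × 245 g/cup ≈ 39.7 g
bread flour: (3 tbsp + 1 tsp = 10/3 tbsp) × 10/9 ÷ 16 tbsp/cup × 127 g/cup ≈ 29.4 g

butter: 63.1 g; milk: 483.3 mL; raisins: 0.5 cup; plain yogurt: 39.7 g; bread flour: 29.4 g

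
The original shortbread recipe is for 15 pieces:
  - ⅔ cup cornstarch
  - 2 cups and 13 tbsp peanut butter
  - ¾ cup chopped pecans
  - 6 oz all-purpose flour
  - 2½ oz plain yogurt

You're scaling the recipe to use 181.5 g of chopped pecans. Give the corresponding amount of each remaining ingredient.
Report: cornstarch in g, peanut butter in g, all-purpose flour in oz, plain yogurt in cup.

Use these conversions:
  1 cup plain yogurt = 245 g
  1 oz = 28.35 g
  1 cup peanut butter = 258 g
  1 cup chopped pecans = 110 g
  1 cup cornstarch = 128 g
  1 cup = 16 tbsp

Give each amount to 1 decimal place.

cornstarch: 187.7 g; peanut butter: 1596.4 g; all-purpose flour: 13.2 oz; plain yogurt: 0.6 cup

The original recipe has 82.5 g of chopped pecans, so the scaling factor is 181.5 ÷ 82.5 = 11/5 = 2.2.
cornstarch: 2/3 cup × 11/5 × 128 g/cup ≈ 187.7 g
peanut butter: (2 cup + 13 tbsp = 2.8125 cup) × 11/5 × 258 g/cup ≈ 1596.4 g
all-purpose flour: 6 oz × 11/5 = 13.2 oz
plain yogurt: 2.5 oz × 11/5 × 28.35 g/oz ÷ 245 g/cup ≈ 0.6 cup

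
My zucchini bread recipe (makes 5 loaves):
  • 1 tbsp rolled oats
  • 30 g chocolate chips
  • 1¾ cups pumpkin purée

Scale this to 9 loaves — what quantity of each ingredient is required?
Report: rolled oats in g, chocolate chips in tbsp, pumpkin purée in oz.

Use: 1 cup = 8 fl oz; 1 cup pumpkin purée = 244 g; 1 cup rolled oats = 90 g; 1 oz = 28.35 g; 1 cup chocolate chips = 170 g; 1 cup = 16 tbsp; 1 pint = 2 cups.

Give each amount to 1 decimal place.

Scaling factor: 9/5 = 1.8.
rolled oats: 1 tbsp × 9/5 ÷ 16 tbsp/cup × 90 g/cup ≈ 10.1 g
chocolate chips: 30 g × 9/5 ÷ 170 g/cup × 16 tbsp/cup ≈ 5.1 tbsp
pumpkin purée: 1.75 cup × 9/5 × 244 g/cup ÷ 28.35 g/oz ≈ 27.1 oz

rolled oats: 10.1 g; chocolate chips: 5.1 tbsp; pumpkin purée: 27.1 oz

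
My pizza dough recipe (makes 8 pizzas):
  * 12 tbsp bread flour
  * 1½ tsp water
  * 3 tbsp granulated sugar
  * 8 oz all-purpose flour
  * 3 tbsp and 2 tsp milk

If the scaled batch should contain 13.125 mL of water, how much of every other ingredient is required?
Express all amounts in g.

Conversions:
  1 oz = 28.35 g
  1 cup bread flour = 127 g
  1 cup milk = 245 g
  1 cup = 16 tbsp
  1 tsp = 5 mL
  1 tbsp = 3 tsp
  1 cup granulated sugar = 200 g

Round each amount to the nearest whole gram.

bread flour: 167 g; granulated sugar: 66 g; all-purpose flour: 397 g; milk: 98 g

The original recipe has 7.5 mL of water, so the scaling factor is 13.125 ÷ 7.5 = 7/4 = 1.75.
bread flour: 12 tbsp × 7/4 ÷ 16 tbsp/cup × 127 g/cup ≈ 167 g
granulated sugar: 3 tbsp × 7/4 ÷ 16 tbsp/cup × 200 g/cup ≈ 66 g
all-purpose flour: 8 oz × 7/4 × 28.35 g/oz ≈ 397 g
milk: (3 tbsp + 2 tsp = 11/3 tbsp) × 7/4 ÷ 16 tbsp/cup × 245 g/cup ≈ 98 g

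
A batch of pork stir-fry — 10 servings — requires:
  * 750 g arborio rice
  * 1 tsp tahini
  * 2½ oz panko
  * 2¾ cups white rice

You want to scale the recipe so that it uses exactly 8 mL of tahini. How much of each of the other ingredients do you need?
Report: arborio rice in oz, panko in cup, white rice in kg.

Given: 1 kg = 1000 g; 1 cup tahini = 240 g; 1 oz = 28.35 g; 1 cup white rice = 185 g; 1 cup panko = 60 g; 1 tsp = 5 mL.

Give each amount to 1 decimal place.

arborio rice: 42.3 oz; panko: 1.9 cup; white rice: 0.8 kg

The original recipe has 5 mL of tahini, so the scaling factor is 8 ÷ 5 = 8/5 = 1.6.
arborio rice: 750 g × 8/5 ÷ 28.35 g/oz ≈ 42.3 oz
panko: 2.5 oz × 8/5 × 28.35 g/oz ÷ 60 g/cup ≈ 1.9 cup
white rice: 2.75 cup × 8/5 × 185 g/cup ÷ 1000 g/kg ≈ 0.8 kg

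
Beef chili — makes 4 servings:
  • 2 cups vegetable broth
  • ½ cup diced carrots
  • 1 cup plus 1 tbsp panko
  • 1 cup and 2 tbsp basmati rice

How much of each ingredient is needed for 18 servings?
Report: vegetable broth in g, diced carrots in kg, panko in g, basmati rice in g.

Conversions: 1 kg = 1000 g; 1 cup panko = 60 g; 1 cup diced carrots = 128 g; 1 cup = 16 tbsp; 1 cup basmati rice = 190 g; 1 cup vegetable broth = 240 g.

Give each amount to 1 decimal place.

Scaling factor: 18/4 = 9/2 = 4.5.
vegetable broth: 2 cup × 9/2 × 240 g/cup = 2160.0 g
diced carrots: 0.5 cup × 9/2 × 128 g/cup ÷ 1000 g/kg ≈ 0.3 kg
panko: (1 cup + 1 tbsp = 1.0625 cup) × 9/2 × 60 g/cup ≈ 286.9 g
basmati rice: (1 cup + 2 tbsp = 1.125 cup) × 9/2 × 190 g/cup ≈ 961.9 g

vegetable broth: 2160.0 g; diced carrots: 0.3 kg; panko: 286.9 g; basmati rice: 961.9 g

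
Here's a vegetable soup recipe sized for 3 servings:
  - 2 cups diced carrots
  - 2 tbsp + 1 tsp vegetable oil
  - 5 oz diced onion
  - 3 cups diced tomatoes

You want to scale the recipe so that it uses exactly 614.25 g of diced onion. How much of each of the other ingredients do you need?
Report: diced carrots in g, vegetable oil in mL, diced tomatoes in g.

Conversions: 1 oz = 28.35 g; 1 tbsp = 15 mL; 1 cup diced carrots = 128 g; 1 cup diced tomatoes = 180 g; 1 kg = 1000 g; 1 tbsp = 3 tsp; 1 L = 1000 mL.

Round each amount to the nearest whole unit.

diced carrots: 1109 g; vegetable oil: 152 mL; diced tomatoes: 2340 g

The original recipe has 141.75 g of diced onion, so the scaling factor is 614.25 ÷ 141.75 = 13/3.
diced carrots: 2 cup × 13/3 × 128 g/cup ≈ 1109 g
vegetable oil: (2 tbsp + 1 tsp = 7/3 tbsp) × 13/3 × 15 mL/tbsp ≈ 152 mL
diced tomatoes: 3 cup × 13/3 × 180 g/cup = 2340 g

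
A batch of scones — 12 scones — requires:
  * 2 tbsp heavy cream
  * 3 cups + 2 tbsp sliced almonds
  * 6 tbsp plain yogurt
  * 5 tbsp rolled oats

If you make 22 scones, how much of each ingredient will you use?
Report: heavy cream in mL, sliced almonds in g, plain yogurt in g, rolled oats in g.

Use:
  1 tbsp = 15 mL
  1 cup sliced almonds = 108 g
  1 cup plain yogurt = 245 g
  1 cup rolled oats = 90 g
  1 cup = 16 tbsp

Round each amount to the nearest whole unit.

Scaling factor: 22/12 = 11/6.
heavy cream: 2 tbsp × 11/6 × 15 mL/tbsp = 55 mL
sliced almonds: (3 cup + 2 tbsp = 3.125 cup) × 11/6 × 108 g/cup ≈ 619 g
plain yogurt: 6 tbsp × 11/6 ÷ 16 tbsp/cup × 245 g/cup ≈ 168 g
rolled oats: 5 tbsp × 11/6 ÷ 16 tbsp/cup × 90 g/cup ≈ 52 g

heavy cream: 55 mL; sliced almonds: 619 g; plain yogurt: 168 g; rolled oats: 52 g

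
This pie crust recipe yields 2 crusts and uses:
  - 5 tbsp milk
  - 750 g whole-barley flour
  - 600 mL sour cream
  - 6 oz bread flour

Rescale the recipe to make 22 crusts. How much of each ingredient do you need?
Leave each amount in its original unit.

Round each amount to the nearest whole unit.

Scaling factor: 22/2 = 11.
milk: 5 tbsp × 11 = 55 tbsp
whole-barley flour: 750 g × 11 = 8250 g
sour cream: 600 mL × 11 = 6600 mL
bread flour: 6 oz × 11 = 66 oz

milk: 55 tbsp; whole-barley flour: 8250 g; sour cream: 6600 mL; bread flour: 66 oz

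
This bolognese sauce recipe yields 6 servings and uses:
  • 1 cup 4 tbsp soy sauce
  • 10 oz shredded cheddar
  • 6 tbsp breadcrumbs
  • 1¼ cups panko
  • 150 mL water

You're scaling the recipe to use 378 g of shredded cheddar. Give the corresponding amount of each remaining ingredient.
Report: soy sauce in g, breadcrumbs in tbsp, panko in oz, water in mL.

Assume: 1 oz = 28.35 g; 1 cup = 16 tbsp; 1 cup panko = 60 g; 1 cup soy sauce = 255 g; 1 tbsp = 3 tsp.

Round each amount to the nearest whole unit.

The original recipe has 283.5 g of shredded cheddar, so the scaling factor is 378 ÷ 283.5 = 4/3.
soy sauce: (1 cup + 4 tbsp = 1.25 cup) × 4/3 × 255 g/cup = 425 g
breadcrumbs: 6 tbsp × 4/3 = 8 tbsp
panko: 1.25 cup × 4/3 × 60 g/cup ÷ 28.35 g/oz ≈ 4 oz
water: 150 mL × 4/3 = 200 mL

soy sauce: 425 g; breadcrumbs: 8 tbsp; panko: 4 oz; water: 200 mL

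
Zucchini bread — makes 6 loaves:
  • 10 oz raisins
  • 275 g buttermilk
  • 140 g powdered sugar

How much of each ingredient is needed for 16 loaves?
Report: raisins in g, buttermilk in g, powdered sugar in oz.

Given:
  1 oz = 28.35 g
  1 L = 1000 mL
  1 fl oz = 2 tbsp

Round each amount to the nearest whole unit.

raisins: 756 g; buttermilk: 733 g; powdered sugar: 13 oz

Scaling factor: 16/6 = 8/3.
raisins: 10 oz × 8/3 × 28.35 g/oz = 756 g
buttermilk: 275 g × 8/3 ≈ 733 g
powdered sugar: 140 g × 8/3 ÷ 28.35 g/oz ≈ 13 oz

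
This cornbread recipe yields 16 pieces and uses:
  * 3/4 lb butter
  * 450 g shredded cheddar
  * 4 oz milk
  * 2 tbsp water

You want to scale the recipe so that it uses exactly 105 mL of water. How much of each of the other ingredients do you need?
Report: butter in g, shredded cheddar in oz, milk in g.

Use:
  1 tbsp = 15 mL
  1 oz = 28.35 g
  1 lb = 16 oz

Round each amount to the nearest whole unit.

The original recipe has 30 mL of water, so the scaling factor is 105 ÷ 30 = 7/2 = 3.5.
butter: 0.75 lb × 7/2 × 16 oz/lb × 28.35 g/oz ≈ 1191 g
shredded cheddar: 450 g × 7/2 ÷ 28.35 g/oz ≈ 56 oz
milk: 4 oz × 7/2 × 28.35 g/oz ≈ 397 g

butter: 1191 g; shredded cheddar: 56 oz; milk: 397 g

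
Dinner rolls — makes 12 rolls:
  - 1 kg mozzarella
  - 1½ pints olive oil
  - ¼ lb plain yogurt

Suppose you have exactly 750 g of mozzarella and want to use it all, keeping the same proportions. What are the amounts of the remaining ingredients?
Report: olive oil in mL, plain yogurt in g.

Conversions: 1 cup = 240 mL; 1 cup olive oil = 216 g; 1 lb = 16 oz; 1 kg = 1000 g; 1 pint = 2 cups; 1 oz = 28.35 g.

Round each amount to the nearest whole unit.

The original recipe has 1000 g of mozzarella, so the scaling factor is 750 ÷ 1000 = 3/4 = 0.75.
olive oil: 1.5 pint × 3/4 × 2 cup/pint × 240 mL/cup = 540 mL
plain yogurt: 0.25 lb × 3/4 × 16 oz/lb × 28.35 g/oz ≈ 85 g

olive oil: 540 mL; plain yogurt: 85 g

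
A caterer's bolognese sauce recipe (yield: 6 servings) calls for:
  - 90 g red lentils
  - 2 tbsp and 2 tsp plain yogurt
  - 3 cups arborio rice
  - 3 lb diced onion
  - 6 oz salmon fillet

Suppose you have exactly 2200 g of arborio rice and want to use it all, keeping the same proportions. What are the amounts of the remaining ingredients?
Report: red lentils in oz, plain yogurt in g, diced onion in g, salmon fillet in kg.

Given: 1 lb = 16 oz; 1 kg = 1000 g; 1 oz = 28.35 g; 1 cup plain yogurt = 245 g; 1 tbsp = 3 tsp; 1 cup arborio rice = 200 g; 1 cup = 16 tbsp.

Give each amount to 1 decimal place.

red lentils: 11.6 oz; plain yogurt: 149.7 g; diced onion: 4989.6 g; salmon fillet: 0.6 kg

The original recipe has 600 g of arborio rice, so the scaling factor is 2200 ÷ 600 = 11/3.
red lentils: 90 g × 11/3 ÷ 28.35 g/oz ≈ 11.6 oz
plain yogurt: (2 tbsp + 2 tsp = 8/3 tbsp) × 11/3 ÷ 16 tbsp/cup × 245 g/cup ≈ 149.7 g
diced onion: 3 lb × 11/3 × 16 oz/lb × 28.35 g/oz = 4989.6 g
salmon fillet: 6 oz × 11/3 × 28.35 g/oz ÷ 1000 g/kg ≈ 0.6 kg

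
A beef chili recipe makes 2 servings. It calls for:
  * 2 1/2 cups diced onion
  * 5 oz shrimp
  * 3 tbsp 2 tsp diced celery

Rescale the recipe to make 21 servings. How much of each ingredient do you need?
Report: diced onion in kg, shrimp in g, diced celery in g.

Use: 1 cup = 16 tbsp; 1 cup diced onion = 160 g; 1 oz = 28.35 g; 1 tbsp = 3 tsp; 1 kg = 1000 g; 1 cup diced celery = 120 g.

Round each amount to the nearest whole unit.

Scaling factor: 21/2 = 10.5.
diced onion: 2.5 cup × 21/2 × 160 g/cup ÷ 1000 g/kg ≈ 4 kg
shrimp: 5 oz × 21/2 × 28.35 g/oz ≈ 1488 g
diced celery: (3 tbsp + 2 tsp = 11/3 tbsp) × 21/2 ÷ 16 tbsp/cup × 120 g/cup ≈ 289 g

diced onion: 4 kg; shrimp: 1488 g; diced celery: 289 g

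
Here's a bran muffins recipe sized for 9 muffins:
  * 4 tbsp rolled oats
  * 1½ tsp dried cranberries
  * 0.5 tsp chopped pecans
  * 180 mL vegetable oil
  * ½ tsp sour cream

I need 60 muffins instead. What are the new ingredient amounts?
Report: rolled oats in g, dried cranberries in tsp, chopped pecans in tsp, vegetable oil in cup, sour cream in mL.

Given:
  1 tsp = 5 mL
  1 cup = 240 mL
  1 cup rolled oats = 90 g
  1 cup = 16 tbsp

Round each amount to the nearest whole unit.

rolled oats: 150 g; dried cranberries: 10 tsp; chopped pecans: 3 tsp; vegetable oil: 5 cup; sour cream: 17 mL

Scaling factor: 60/9 = 20/3.
rolled oats: 4 tbsp × 20/3 ÷ 16 tbsp/cup × 90 g/cup = 150 g
dried cranberries: 1.5 tsp × 20/3 = 10 tsp
chopped pecans: 0.5 tsp × 20/3 ≈ 3 tsp
vegetable oil: 180 mL × 20/3 ÷ 240 mL/cup = 5 cup
sour cream: 0.5 tsp × 20/3 × 5 mL/tsp ≈ 17 mL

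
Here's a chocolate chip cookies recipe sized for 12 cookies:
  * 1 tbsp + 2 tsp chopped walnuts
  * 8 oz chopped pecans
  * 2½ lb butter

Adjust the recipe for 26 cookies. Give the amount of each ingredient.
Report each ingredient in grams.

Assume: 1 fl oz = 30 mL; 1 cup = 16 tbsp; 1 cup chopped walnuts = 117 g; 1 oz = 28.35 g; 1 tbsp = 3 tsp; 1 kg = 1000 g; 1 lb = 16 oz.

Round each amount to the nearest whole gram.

chopped walnuts: 26 g; chopped pecans: 491 g; butter: 2457 g

Scaling factor: 26/12 = 13/6.
chopped walnuts: (1 tbsp + 2 tsp = 5/3 tbsp) × 13/6 ÷ 16 tbsp/cup × 117 g/cup ≈ 26 g
chopped pecans: 8 oz × 13/6 × 28.35 g/oz ≈ 491 g
butter: 2.5 lb × 13/6 × 16 oz/lb × 28.35 g/oz = 2457 g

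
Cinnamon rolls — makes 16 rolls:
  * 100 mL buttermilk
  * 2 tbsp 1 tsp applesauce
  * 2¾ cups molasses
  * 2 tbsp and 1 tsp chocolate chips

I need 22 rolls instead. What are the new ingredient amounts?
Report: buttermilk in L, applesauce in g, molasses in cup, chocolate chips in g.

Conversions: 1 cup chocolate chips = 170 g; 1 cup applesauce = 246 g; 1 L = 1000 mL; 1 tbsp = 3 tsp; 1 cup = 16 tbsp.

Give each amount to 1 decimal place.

Scaling factor: 22/16 = 11/8 = 1.375.
buttermilk: 100 mL × 11/8 ÷ 1000 mL/L ≈ 0.1 L
applesauce: (2 tbsp + 1 tsp = 7/3 tbsp) × 11/8 ÷ 16 tbsp/cup × 246 g/cup ≈ 49.3 g
molasses: 2.75 cup × 11/8 ≈ 3.8 cup
chocolate chips: (2 tbsp + 1 tsp = 7/3 tbsp) × 11/8 ÷ 16 tbsp/cup × 170 g/cup ≈ 34.1 g

buttermilk: 0.1 L; applesauce: 49.3 g; molasses: 3.8 cup; chocolate chips: 34.1 g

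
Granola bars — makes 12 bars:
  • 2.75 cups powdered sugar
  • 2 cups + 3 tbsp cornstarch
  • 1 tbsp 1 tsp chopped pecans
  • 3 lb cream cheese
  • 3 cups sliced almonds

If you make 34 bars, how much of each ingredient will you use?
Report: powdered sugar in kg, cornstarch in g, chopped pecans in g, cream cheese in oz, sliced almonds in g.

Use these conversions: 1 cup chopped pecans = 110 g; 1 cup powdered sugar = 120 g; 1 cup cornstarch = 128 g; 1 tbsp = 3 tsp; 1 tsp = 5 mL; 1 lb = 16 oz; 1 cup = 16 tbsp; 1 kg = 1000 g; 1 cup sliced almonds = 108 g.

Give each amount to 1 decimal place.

Scaling factor: 34/12 = 17/6.
powdered sugar: 2.75 cup × 17/6 × 120 g/cup ÷ 1000 g/kg ≈ 0.9 kg
cornstarch: (2 cup + 3 tbsp = 2.1875 cup) × 17/6 × 128 g/cup ≈ 793.3 g
chopped pecans: (1 tbsp + 1 tsp = 4/3 tbsp) × 17/6 ÷ 16 tbsp/cup × 110 g/cup ≈ 26.0 g
cream cheese: 3 lb × 17/6 × 16 oz/lb = 136.0 oz
sliced almonds: 3 cup × 17/6 × 108 g/cup = 918.0 g

powdered sugar: 0.9 kg; cornstarch: 793.3 g; chopped pecans: 26.0 g; cream cheese: 136.0 oz; sliced almonds: 918.0 g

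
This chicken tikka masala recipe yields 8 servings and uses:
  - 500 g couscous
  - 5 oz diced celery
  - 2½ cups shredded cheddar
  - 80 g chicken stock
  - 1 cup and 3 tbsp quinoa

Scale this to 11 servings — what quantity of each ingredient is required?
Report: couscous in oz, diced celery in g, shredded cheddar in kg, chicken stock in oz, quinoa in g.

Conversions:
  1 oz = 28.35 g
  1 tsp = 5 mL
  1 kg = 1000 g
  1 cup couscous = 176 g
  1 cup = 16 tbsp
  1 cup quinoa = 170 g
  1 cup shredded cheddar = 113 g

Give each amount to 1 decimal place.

couscous: 24.3 oz; diced celery: 194.9 g; shredded cheddar: 0.4 kg; chicken stock: 3.9 oz; quinoa: 277.6 g

Scaling factor: 11/8 = 1.375.
couscous: 500 g × 11/8 ÷ 28.35 g/oz ≈ 24.3 oz
diced celery: 5 oz × 11/8 × 28.35 g/oz ≈ 194.9 g
shredded cheddar: 2.5 cup × 11/8 × 113 g/cup ÷ 1000 g/kg ≈ 0.4 kg
chicken stock: 80 g × 11/8 ÷ 28.35 g/oz ≈ 3.9 oz
quinoa: (1 cup + 3 tbsp = 1.1875 cup) × 11/8 × 170 g/cup ≈ 277.6 g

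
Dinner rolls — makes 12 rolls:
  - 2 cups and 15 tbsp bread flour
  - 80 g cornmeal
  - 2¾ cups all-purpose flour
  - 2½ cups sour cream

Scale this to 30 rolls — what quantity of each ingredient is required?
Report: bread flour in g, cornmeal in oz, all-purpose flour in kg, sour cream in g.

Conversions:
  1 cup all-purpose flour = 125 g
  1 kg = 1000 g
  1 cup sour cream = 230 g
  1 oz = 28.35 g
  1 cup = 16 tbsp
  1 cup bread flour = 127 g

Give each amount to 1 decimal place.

bread flour: 932.7 g; cornmeal: 7.1 oz; all-purpose flour: 0.9 kg; sour cream: 1437.5 g

Scaling factor: 30/12 = 5/2 = 2.5.
bread flour: (2 cup + 15 tbsp = 2.9375 cup) × 5/2 × 127 g/cup ≈ 932.7 g
cornmeal: 80 g × 5/2 ÷ 28.35 g/oz ≈ 7.1 oz
all-purpose flour: 2.75 cup × 5/2 × 125 g/cup ÷ 1000 g/kg ≈ 0.9 kg
sour cream: 2.5 cup × 5/2 × 230 g/cup = 1437.5 g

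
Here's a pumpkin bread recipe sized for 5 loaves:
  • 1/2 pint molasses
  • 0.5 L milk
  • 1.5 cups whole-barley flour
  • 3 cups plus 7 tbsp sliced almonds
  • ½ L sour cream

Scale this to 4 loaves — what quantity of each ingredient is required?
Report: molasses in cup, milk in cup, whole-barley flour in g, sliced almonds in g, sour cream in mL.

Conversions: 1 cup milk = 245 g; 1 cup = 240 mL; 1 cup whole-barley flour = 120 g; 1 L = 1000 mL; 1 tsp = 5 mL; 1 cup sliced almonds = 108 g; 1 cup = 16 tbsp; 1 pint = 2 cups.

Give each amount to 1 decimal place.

Scaling factor: 4/5 = 0.8.
molasses: 0.5 pint × 4/5 × 2 cup/pint = 0.8 cup
milk: 0.5 L × 4/5 × 1000 mL/L ÷ 240 mL/cup ≈ 1.7 cup
whole-barley flour: 1.5 cup × 4/5 × 120 g/cup = 144.0 g
sliced almonds: (3 cup + 7 tbsp = 3.4375 cup) × 4/5 × 108 g/cup = 297.0 g
sour cream: 0.5 L × 4/5 × 1000 mL/L = 400.0 mL

molasses: 0.8 cup; milk: 1.7 cup; whole-barley flour: 144.0 g; sliced almonds: 297.0 g; sour cream: 400.0 mL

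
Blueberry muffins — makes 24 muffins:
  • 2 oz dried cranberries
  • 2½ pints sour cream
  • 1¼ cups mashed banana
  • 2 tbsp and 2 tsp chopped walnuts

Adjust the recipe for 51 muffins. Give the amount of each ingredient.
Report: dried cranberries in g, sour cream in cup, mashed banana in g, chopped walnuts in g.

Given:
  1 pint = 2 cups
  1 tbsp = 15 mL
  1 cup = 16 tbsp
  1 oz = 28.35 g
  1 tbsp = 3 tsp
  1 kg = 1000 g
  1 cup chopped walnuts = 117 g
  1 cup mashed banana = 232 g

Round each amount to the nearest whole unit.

Scaling factor: 51/24 = 17/8 = 2.125.
dried cranberries: 2 oz × 17/8 × 28.35 g/oz ≈ 120 g
sour cream: 2.5 pint × 17/8 × 2 cup/pint ≈ 11 cup
mashed banana: 1.25 cup × 17/8 × 232 g/cup ≈ 616 g
chopped walnuts: (2 tbsp + 2 tsp = 8/3 tbsp) × 17/8 ÷ 16 tbsp/cup × 117 g/cup ≈ 41 g

dried cranberries: 120 g; sour cream: 11 cup; mashed banana: 616 g; chopped walnuts: 41 g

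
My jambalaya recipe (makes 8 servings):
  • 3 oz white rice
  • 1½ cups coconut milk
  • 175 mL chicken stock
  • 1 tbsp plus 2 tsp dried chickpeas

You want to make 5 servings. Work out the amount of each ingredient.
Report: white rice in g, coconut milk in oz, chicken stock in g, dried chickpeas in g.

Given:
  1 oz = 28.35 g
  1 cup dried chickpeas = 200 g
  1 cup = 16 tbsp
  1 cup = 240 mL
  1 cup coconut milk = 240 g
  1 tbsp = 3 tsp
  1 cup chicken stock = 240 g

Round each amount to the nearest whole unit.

white rice: 53 g; coconut milk: 8 oz; chicken stock: 109 g; dried chickpeas: 13 g

Scaling factor: 5/8 = 0.625.
white rice: 3 oz × 5/8 × 28.35 g/oz ≈ 53 g
coconut milk: 1.5 cup × 5/8 × 240 g/cup ÷ 28.35 g/oz ≈ 8 oz
chicken stock: 175 mL × 5/8 ÷ 240 mL/cup × 240 g/cup ≈ 109 g
dried chickpeas: (1 tbsp + 2 tsp = 5/3 tbsp) × 5/8 ÷ 16 tbsp/cup × 200 g/cup ≈ 13 g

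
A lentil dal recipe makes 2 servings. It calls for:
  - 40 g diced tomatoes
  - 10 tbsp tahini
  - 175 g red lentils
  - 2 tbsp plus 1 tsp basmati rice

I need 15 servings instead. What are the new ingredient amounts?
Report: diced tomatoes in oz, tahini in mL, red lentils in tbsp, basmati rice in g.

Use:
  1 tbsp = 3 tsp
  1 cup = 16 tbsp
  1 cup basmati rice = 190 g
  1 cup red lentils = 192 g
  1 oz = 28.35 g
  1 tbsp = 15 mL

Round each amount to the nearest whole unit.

diced tomatoes: 11 oz; tahini: 1125 mL; red lentils: 109 tbsp; basmati rice: 208 g

Scaling factor: 15/2 = 7.5.
diced tomatoes: 40 g × 15/2 ÷ 28.35 g/oz ≈ 11 oz
tahini: 10 tbsp × 15/2 × 15 mL/tbsp = 1125 mL
red lentils: 175 g × 15/2 ÷ 192 g/cup × 16 tbsp/cup ≈ 109 tbsp
basmati rice: (2 tbsp + 1 tsp = 7/3 tbsp) × 15/2 ÷ 16 tbsp/cup × 190 g/cup ≈ 208 g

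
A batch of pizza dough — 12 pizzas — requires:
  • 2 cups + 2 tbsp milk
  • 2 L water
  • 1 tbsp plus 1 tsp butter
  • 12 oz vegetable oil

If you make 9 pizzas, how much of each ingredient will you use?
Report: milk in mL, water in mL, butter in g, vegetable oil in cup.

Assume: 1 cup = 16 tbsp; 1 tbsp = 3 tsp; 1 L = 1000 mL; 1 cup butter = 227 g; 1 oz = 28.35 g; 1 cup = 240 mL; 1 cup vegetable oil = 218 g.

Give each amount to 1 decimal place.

milk: 382.5 mL; water: 1500.0 mL; butter: 14.2 g; vegetable oil: 1.2 cup

Scaling factor: 9/12 = 3/4 = 0.75.
milk: (2 cup + 2 tbsp = 2.125 cup) × 3/4 × 240 mL/cup = 382.5 mL
water: 2 L × 3/4 × 1000 mL/L = 1500.0 mL
butter: (1 tbsp + 1 tsp = 4/3 tbsp) × 3/4 ÷ 16 tbsp/cup × 227 g/cup ≈ 14.2 g
vegetable oil: 12 oz × 3/4 × 28.35 g/oz ÷ 218 g/cup ≈ 1.2 cup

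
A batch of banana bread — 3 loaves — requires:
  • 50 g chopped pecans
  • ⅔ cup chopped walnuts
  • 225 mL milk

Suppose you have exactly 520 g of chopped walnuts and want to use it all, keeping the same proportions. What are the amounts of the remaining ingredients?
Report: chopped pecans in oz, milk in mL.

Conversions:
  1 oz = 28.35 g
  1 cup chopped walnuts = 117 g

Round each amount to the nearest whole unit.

chopped pecans: 12 oz; milk: 1500 mL

The original recipe has 78 g of chopped walnuts, so the scaling factor is 520 ÷ 78 = 20/3.
chopped pecans: 50 g × 20/3 ÷ 28.35 g/oz ≈ 12 oz
milk: 225 mL × 20/3 = 1500 mL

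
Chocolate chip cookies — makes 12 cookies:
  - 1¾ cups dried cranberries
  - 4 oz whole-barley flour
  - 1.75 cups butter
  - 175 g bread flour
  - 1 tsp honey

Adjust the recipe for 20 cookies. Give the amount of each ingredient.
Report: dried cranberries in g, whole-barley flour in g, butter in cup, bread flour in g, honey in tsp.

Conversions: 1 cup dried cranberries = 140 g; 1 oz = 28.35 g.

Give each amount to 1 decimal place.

Scaling factor: 20/12 = 5/3.
dried cranberries: 1.75 cup × 5/3 × 140 g/cup ≈ 408.3 g
whole-barley flour: 4 oz × 5/3 × 28.35 g/oz = 189.0 g
butter: 1.75 cup × 5/3 ≈ 2.9 cup
bread flour: 175 g × 5/3 ≈ 291.7 g
honey: 1 tsp × 5/3 ≈ 1.7 tsp

dried cranberries: 408.3 g; whole-barley flour: 189.0 g; butter: 2.9 cup; bread flour: 291.7 g; honey: 1.7 tsp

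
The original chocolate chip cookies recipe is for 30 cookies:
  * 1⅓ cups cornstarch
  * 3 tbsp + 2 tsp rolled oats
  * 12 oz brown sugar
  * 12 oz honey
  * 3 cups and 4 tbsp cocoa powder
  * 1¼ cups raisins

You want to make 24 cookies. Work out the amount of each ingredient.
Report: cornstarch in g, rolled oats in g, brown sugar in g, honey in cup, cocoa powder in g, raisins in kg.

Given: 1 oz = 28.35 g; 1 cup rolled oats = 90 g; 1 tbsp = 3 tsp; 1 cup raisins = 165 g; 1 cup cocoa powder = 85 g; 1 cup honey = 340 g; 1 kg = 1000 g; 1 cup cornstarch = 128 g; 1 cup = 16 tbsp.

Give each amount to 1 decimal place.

cornstarch: 136.5 g; rolled oats: 16.5 g; brown sugar: 272.2 g; honey: 0.8 cup; cocoa powder: 221.0 g; raisins: 0.2 kg

Scaling factor: 24/30 = 4/5 = 0.8.
cornstarch: 4/3 cup × 4/5 × 128 g/cup ≈ 136.5 g
rolled oats: (3 tbsp + 2 tsp = 11/3 tbsp) × 4/5 ÷ 16 tbsp/cup × 90 g/cup = 16.5 g
brown sugar: 12 oz × 4/5 × 28.35 g/oz ≈ 272.2 g
honey: 12 oz × 4/5 × 28.35 g/oz ÷ 340 g/cup ≈ 0.8 cup
cocoa powder: (3 cup + 4 tbsp = 3.25 cup) × 4/5 × 85 g/cup = 221.0 g
raisins: 1.25 cup × 4/5 × 165 g/cup ÷ 1000 g/kg ≈ 0.2 kg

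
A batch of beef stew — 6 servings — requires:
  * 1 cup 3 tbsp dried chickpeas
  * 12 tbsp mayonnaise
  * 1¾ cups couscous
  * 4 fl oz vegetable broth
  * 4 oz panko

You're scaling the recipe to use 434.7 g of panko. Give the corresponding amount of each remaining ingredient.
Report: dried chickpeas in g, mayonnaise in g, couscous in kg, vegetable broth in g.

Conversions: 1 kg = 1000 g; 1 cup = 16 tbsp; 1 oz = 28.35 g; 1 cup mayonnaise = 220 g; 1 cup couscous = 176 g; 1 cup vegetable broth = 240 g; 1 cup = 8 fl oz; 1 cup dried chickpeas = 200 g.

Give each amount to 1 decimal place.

dried chickpeas: 910.4 g; mayonnaise: 632.5 g; couscous: 1.2 kg; vegetable broth: 460.0 g

The original recipe has 113.4 g of panko, so the scaling factor is 434.7 ÷ 113.4 = 23/6.
dried chickpeas: (1 cup + 3 tbsp = 1.1875 cup) × 23/6 × 200 g/cup ≈ 910.4 g
mayonnaise: 12 tbsp × 23/6 ÷ 16 tbsp/cup × 220 g/cup = 632.5 g
couscous: 1.75 cup × 23/6 × 176 g/cup ÷ 1000 g/kg ≈ 1.2 kg
vegetable broth: 4 fl oz × 23/6 ÷ 8 fl oz/cup × 240 g/cup = 460.0 g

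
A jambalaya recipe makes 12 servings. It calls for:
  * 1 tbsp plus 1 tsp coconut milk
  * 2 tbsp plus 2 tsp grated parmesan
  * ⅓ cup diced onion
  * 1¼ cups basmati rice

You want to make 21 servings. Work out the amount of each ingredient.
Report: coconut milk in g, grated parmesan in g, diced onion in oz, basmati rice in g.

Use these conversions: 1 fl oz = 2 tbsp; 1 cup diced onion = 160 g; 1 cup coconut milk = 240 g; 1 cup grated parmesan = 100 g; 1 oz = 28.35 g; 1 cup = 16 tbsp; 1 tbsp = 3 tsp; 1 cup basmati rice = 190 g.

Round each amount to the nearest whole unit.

Scaling factor: 21/12 = 7/4 = 1.75.
coconut milk: (1 tbsp + 1 tsp = 4/3 tbsp) × 7/4 ÷ 16 tbsp/cup × 240 g/cup = 35 g
grated parmesan: (2 tbsp + 2 tsp = 8/3 tbsp) × 7/4 ÷ 16 tbsp/cup × 100 g/cup ≈ 29 g
diced onion: 1/3 cup × 7/4 × 160 g/cup ÷ 28.35 g/oz ≈ 3 oz
basmati rice: 1.25 cup × 7/4 × 190 g/cup ≈ 416 g

coconut milk: 35 g; grated parmesan: 29 g; diced onion: 3 oz; basmati rice: 416 g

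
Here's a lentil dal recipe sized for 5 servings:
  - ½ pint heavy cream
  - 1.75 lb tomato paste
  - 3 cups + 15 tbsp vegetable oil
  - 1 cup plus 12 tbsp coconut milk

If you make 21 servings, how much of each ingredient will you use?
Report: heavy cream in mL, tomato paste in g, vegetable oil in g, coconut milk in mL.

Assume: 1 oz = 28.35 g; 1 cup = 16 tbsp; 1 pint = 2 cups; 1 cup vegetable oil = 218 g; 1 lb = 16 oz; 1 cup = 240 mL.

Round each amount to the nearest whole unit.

Scaling factor: 21/5 = 4.2.
heavy cream: 0.5 pint × 21/5 × 2 cup/pint × 240 mL/cup = 1008 mL
tomato paste: 1.75 lb × 21/5 × 16 oz/lb × 28.35 g/oz ≈ 3334 g
vegetable oil: (3 cup + 15 tbsp = 3.9375 cup) × 21/5 × 218 g/cup ≈ 3605 g
coconut milk: (1 cup + 12 tbsp = 1.75 cup) × 21/5 × 240 mL/cup = 1764 mL

heavy cream: 1008 mL; tomato paste: 3334 g; vegetable oil: 3605 g; coconut milk: 1764 mL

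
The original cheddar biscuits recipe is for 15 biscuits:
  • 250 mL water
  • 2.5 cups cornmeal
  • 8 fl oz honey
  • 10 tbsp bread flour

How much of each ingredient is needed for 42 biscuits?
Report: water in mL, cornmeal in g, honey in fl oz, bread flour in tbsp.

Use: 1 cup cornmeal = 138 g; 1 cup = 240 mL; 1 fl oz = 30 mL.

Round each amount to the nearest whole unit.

Scaling factor: 42/15 = 14/5 = 2.8.
water: 250 mL × 14/5 = 700 mL
cornmeal: 2.5 cup × 14/5 × 138 g/cup = 966 g
honey: 8 fl oz × 14/5 ≈ 22 fl oz
bread flour: 10 tbsp × 14/5 = 28 tbsp

water: 700 mL; cornmeal: 966 g; honey: 22 fl oz; bread flour: 28 tbsp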